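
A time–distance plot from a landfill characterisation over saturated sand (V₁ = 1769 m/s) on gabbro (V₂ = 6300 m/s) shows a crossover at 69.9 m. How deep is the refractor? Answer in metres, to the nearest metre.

26 m

h = (x_cross/2)·√((V₂−V₁)/(V₂+V₁)).
(V₂−V₁)/(V₂+V₁) = (6300−1769)/(6300+1769) = 0.5615; √ = 0.7494.
h = (69.9/2)·0.7494 = 26.19 m.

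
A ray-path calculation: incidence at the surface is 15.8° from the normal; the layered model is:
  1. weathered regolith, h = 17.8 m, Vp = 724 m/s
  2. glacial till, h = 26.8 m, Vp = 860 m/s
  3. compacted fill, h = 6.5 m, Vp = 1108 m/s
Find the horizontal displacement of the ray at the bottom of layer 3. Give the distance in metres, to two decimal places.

Apply Snell's law at each interface; in layer i the horizontal offset is hᵢ·tan θᵢ.
Layer 1: θ = 15.80°; offset = 17.8·tan 15.80° = 5.0369 m.
Layer 2: sin θ = 860·sin 15.8°/724 = 0.3234, θ = 18.87°; offset = 26.8·tan 18.87° = 9.1602 m.
Layer 3: sin θ = 1108·sin 15.8°/724 = 0.4167, θ = 24.63°; offset = 6.5·tan 24.63° = 2.9795 m.
Σ offsets = 17.1766 m.

17.18 m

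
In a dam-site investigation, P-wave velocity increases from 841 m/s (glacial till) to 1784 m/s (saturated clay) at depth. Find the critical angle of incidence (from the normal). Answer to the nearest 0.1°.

28.1°

Critical incidence: sin θ_c = V₁/V₂ = 841/1784 = 0.4714.
θ_c = arcsin 0.4714 = 28.13°.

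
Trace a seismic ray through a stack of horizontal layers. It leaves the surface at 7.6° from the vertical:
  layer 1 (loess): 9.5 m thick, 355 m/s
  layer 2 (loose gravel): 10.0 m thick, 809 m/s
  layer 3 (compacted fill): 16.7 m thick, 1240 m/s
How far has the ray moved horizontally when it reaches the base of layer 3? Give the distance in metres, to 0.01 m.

Apply Snell's law at each interface; in layer i the horizontal offset is hᵢ·tan θᵢ.
Layer 1: θ = 7.60°; offset = 9.5·tan 7.60° = 1.2676 m.
Layer 2: sin θ = 809·sin 7.6°/355 = 0.3014, θ = 17.54°; offset = 10.0·tan 17.54° = 3.1609 m.
Layer 3: sin θ = 1240·sin 7.6°/355 = 0.4620, θ = 27.51°; offset = 16.7·tan 27.51° = 8.6987 m.
Summing the layer offsets gives 13.1272 m.

13.13 m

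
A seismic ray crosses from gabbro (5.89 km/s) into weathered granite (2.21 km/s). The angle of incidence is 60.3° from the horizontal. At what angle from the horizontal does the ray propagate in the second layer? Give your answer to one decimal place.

79.3°

Angle from the normal: 90° − 60.3° = 29.7°.
sin θ₁/V₁ = sin θ₂/V₂ ⇒ sin θ₂ = 2.21·sin 29.7°/5.89 = 2.21·0.4955/5.89 = 0.1859.
θ₂ = sin⁻¹(0.1859) = 10.71° (from vertical).
From the interface: 90° − 10.71° = 79.29°.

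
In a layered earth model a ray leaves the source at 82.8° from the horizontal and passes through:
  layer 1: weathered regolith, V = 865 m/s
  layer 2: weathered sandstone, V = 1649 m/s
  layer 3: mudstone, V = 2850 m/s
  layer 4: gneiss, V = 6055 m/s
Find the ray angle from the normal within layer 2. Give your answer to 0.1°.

13.8°

From the normal: θ₁ = 90° − 82.8° = 7.2°.
Snell's law across each interface conserves sin θ / V, so sin θ_2 = V_2·sin θ₁/V₁.
sin θ_2 = 1649 × sin 7.2° / 865 = 0.2389.
θ_2 = arcsin 0.2389 = 13.82°.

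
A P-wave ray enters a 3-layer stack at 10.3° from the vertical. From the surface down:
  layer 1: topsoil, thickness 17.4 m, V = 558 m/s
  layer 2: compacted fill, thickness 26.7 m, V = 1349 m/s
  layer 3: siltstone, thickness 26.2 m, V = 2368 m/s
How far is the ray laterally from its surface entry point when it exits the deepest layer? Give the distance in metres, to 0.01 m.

46.48 m

Apply Snell's law at each interface; in layer i the horizontal offset is hᵢ·tan θᵢ.
Layer 1: θ = 10.30°; offset = 17.4·tan 10.30° = 3.1621 m.
Layer 2: sin θ = 1349·sin 10.3°/558 = 0.4323, θ = 25.61°; offset = 26.7·tan 25.61° = 12.7990 m.
Layer 3: sin θ = 2368·sin 10.3°/558 = 0.7588, θ = 49.36°; offset = 26.2·tan 49.36° = 30.5222 m.
Σ offsets = 46.4833 m.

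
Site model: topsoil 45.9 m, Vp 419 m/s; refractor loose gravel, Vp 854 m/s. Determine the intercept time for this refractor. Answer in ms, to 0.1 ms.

tᵢ = 2h·√(V₂²−V₁²)/(V₁V₂).
√(V₂²−V₁²) = √(854²−419²) = 744.1 m/s.
tᵢ = 2·45.9·744.1/(419·854) = 0.19091 s.

190.9 ms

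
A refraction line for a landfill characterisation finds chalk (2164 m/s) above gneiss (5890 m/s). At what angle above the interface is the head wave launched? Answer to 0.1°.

68.4°

Critical incidence: sin θ_c = V₁/V₂ = 2164/5890 = 0.3674.
θ_c = arcsin 0.3674 = 21.56°.
Measured from the interface: 90° − 21.56° = 68.44°.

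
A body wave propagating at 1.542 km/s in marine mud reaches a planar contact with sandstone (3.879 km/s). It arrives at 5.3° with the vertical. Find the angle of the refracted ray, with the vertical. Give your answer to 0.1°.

13.4°

Snell's law: sin θ₂ = (V₂/V₁)·sin θ₁ = (3.879/1.542)·sin 5.3° = 0.2324.
θ₂ = arcsin 0.2324 = 13.44° from the normal.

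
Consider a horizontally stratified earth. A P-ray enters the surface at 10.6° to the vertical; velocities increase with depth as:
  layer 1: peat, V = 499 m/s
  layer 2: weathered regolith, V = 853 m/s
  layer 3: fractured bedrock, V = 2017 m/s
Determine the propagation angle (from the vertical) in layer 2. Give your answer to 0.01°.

18.33°

Snell's law across each interface conserves sin θ / V, so sin θ_2 = V_2·sin θ₁/V₁.
sin θ_2 = 853 × sin 10.6° / 499 = 0.3144.
θ_2 = arcsin 0.3144 = 18.33°.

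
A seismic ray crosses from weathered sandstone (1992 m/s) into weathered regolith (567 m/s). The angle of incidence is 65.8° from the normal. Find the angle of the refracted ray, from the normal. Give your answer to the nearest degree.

sin θ₁/V₁ = sin θ₂/V₂ ⇒ sin θ₂ = 567·sin 65.8°/1992 = 567·0.9121/1992 = 0.2596.
θ₂ = sin⁻¹(0.2596) = 15.05° (from vertical).

15°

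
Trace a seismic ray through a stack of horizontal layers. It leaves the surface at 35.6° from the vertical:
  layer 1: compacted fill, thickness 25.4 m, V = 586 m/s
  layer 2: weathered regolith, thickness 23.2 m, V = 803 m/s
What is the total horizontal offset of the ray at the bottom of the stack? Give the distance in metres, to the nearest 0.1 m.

Apply Snell's law at each interface; in layer i the horizontal offset is hᵢ·tan θᵢ.
Layer 1: θ = 35.60°; offset = 25.4·tan 35.60° = 18.185 m.
Layer 2: sin θ = 803·sin 35.6°/586 = 0.7977, θ = 52.91°; offset = 23.2·tan 52.91° = 30.687 m.
Total horizontal offset = 48.871 m.

48.9 m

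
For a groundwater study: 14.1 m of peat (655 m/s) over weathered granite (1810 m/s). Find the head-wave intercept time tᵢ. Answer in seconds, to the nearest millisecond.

θ_c = arcsin(V₁/V₂) = arcsin(655/1810) = 21.22°; cos θ_c = 0.9322.
tᵢ = 2h·cos θ_c / V₁ = 2·14.1·0.9322 / 655 = 0.04014 s.

0.040 s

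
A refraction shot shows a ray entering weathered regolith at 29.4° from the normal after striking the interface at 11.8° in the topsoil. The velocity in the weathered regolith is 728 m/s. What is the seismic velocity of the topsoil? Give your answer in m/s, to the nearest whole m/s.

303 m/s

sin 11.8° = 0.2045; sin 29.4° = 0.4909.
V₁ = V₂·(sin θ₁/sin θ₂) = 728·(0.2045/0.4909) = 303.26 m/s.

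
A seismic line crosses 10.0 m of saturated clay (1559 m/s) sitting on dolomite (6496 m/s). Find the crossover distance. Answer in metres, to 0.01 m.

θ_c = arcsin(1559/6496) = 13.89°, so cos θ_c = 0.9708 and tᵢ = 2h cos θ_c/V₁ = 0.0125 s.
At crossover x/V₁ = x/V₂ + tᵢ ⇒ x = tᵢ/(1/V₁ − 1/V₂) = 0.01245/(6.4144e-04 − 1.5394e-04) = 25.55 m.

25.55 m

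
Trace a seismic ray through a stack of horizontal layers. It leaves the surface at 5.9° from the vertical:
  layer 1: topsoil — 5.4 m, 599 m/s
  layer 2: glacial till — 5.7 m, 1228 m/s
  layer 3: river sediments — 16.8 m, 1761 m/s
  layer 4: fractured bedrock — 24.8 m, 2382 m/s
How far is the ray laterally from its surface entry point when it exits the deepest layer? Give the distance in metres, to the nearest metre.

Apply Snell's law at each interface; in layer i the horizontal offset is hᵢ·tan θᵢ.
Layer 1: θ = 5.90°; offset = 5.4·tan 5.90° = 0.558 m.
Layer 2: sin θ = 1228·sin 5.9°/599 = 0.2107, θ = 12.17°; offset = 5.7·tan 12.17° = 1.229 m.
Layer 3: sin θ = 1761·sin 5.9°/599 = 0.3022, θ = 17.59°; offset = 16.8·tan 17.59° = 5.326 m.
Layer 4: sin θ = 2382·sin 5.9°/599 = 0.4088, θ = 24.13°; offset = 24.8·tan 24.13° = 11.108 m.
Summing the layer offsets gives 18.221 m.

18 m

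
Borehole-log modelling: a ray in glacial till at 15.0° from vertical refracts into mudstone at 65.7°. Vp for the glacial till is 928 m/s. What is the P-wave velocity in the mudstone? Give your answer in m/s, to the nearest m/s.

sin 15.0° = 0.2588; sin 65.7° = 0.9114.
V₂ = V₁·(sin θ₂/sin θ₁) = 928·(0.9114/0.2588) = 3267.85 m/s.

3268 m/s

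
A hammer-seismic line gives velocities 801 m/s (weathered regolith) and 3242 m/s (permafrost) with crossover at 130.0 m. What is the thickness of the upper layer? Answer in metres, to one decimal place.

x_cross = 2h·√((V₂+V₁)/(V₂−V₁)) → h = x_cross / (2·√((V₂+V₁)/(V₂−V₁))).
√((V₂+V₁)/(V₂−V₁)) = √((3242+801)/(3242−801)) = 1.2870.
h = 130.0 / (2·1.2870) = 50.51 m.

50.5 m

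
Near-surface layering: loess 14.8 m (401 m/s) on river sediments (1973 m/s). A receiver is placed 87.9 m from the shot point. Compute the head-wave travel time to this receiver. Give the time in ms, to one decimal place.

116.8 ms

θ_c = arcsin(V₁/V₂) = arcsin(401/1973) = 11.73°, cos θ_c = 0.9791.
Intercept time tᵢ = 2h cos θ_c / V₁ = 2·14.8·0.9791/401 = 0.07227 s.
t = x/V₂ + tᵢ = 87.9/1973 + 0.07227 = 0.11683 s.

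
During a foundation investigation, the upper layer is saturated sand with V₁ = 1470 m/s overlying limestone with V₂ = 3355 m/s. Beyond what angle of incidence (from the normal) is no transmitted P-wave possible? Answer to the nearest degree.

26°

Critical incidence: sin θ_c = V₁/V₂ = 1470/3355 = 0.4382.
θ_c = arcsin 0.4382 = 25.99°.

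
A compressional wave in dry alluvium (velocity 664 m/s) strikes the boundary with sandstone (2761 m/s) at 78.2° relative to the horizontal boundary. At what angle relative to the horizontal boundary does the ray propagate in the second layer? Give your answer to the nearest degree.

32°

Convert to the normal: θ₁ = 90° − 78.2° = 11.8°.
Snell's law: sin θ₂ = (V₂/V₁)·sin θ₁ = (2761/664)·sin 11.8° = 0.8503.
θ₂ = arcsin 0.8503 = 58.25° from the normal.
From the interface: 90° − 58.25° = 31.75°.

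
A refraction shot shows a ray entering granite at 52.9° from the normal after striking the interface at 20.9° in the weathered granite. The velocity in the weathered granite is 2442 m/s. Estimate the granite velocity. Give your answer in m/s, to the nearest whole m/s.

sin 20.9° = 0.3567; sin 52.9° = 0.7976.
V₂ = V₁·(sin θ₂/sin θ₁) = 2442·(0.7976/0.3567) = 5459.75 m/s.

5460 m/s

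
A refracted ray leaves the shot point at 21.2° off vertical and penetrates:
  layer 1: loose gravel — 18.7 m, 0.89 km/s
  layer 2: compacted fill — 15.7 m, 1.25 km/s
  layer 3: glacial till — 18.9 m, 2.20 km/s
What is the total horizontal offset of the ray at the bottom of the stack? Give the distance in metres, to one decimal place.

p = sin θ₁/V₁ = sin 21.2°/0.89 = 4.0632e-01 s/km is conserved through the stack.
Layer 1: θ = 21.20°; offset = 18.7·tan 21.20° = 7.253 m.
Layer 2: sin θ = p·1.25 = 0.5079 → θ = 30.52°; offset = 15.7·tan 30.52° = 9.257 m.
Layer 3: sin θ = p·2.20 = 0.8939 → θ = 63.37°; offset = 18.9·tan 63.37° = 37.690 m.
Σ offsets = 54.200 m.

54.2 m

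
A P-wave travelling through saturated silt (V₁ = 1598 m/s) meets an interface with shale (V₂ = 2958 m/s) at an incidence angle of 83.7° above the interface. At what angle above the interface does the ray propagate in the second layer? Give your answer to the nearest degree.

Convert to the normal: θ₁ = 90° − 83.7° = 6.3°.
Snell's law: sin θ₂ = (V₂/V₁)·sin θ₁ = (2958/1598)·sin 6.3° = 0.2031.
θ₂ = sin⁻¹(0.2031) = 11.72° (from vertical).
From the interface: 90° − 11.72° = 78.28°.

78°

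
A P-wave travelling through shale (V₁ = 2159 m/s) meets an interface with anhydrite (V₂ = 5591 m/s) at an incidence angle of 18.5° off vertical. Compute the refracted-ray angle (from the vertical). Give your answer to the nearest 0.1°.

Snell's law: sin θ₂ = (V₂/V₁)·sin θ₁ = (5591/2159)·sin 18.5° = 0.8217.
θ₂ = sin⁻¹(0.8217) = 55.26° (from vertical).

55.3°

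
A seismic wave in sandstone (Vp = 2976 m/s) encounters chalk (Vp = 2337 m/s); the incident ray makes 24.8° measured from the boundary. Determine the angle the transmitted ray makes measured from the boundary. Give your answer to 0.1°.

Convert to the normal: θ₁ = 90° − 24.8° = 65.2°.
sin θ₁/V₁ = sin θ₂/V₂ ⇒ sin θ₂ = 2337·sin 65.2°/2976 = 2337·0.9078/2976 = 0.7129.
θ₂ = sin⁻¹(0.7129) = 45.47° (from vertical).
From the interface: 90° − 45.47° = 44.53°.

44.5°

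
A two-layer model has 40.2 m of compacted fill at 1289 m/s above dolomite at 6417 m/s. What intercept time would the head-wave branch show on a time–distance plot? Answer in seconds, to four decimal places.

tᵢ = 2h·√(V₂²−V₁²)/(V₁V₂).
√(V₂²−V₁²) = √(6417²−1289²) = 6286.2 m/s.
tᵢ = 2·40.2·6286.2/(1289·6417) = 0.06110 s.

0.0611 s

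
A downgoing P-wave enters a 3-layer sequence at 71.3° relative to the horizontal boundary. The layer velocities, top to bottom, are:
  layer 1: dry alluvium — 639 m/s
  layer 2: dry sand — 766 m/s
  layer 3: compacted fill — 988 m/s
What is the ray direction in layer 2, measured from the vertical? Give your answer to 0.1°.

22.6°

From the normal: θ₁ = 90° − 71.3° = 18.7°.
Snell's law across each interface conserves sin θ / V, so sin θ_2 = V_2·sin θ₁/V₁.
sin θ_2 = 766 × sin 18.7° / 639 = 0.3843.
θ_2 = 22.60° from the vertical.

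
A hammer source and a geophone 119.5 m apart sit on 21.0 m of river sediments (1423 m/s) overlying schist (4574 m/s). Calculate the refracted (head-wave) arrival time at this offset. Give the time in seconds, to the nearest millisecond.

0.054 s

t = x/V₂ + 2h·√(V₂²−V₁²)/(V₁V₂).
√(V₂²−V₁²) = √(4574²−1423²) = 4347.0 m/s; delay term = 2·21.0·4347.0/(1423·4574) = 0.02805 s.
t = 119.5/4574 + 0.02805 = 0.05418 s.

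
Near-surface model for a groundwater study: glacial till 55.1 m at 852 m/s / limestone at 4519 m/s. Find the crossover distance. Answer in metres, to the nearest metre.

x_cross = 2h·√((V₂+V₁)/(V₂−V₁)).
(V₂+V₁)/(V₂−V₁) = (4519+852)/(4519−852) = 1.4647; √ = 1.2102.
x_cross = 2·55.1·1.2102 = 133.37 m.

133 m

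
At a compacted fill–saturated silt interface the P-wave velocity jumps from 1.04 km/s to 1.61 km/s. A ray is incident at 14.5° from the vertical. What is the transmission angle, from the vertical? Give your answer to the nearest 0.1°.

22.8°

Snell's law: sin θ₂ = (V₂/V₁)·sin θ₁ = (1.61/1.04)·sin 14.5° = 0.3876.
θ₂ = arcsin 0.3876 = 22.81° from the normal.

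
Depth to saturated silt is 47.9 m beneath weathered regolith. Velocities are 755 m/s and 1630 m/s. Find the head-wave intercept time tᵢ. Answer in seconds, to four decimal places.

tᵢ = 2h·√(V₂²−V₁²)/(V₁V₂).
√(V₂²−V₁²) = √(1630²−755²) = 1444.6 m/s.
tᵢ = 2·47.9·1444.6/(755·1630) = 0.11246 s.

0.1125 s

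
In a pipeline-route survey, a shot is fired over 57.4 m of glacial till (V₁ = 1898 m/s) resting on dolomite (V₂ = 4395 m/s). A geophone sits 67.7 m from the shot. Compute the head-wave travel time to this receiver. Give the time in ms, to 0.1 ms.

70.0 ms

θ_c = arcsin(V₁/V₂) = arcsin(1898/4395) = 25.59°, cos θ_c = 0.9019.
Intercept time tᵢ = 2h cos θ_c / V₁ = 2·57.4·0.9019/1898 = 0.05455 s.
t = x/V₂ + tᵢ = 67.7/4395 + 0.05455 = 0.06996 s.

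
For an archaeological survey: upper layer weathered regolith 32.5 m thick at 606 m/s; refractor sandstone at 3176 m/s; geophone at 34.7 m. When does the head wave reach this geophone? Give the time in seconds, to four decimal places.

0.1162 s

θ_c = arcsin(V₁/V₂) = arcsin(606/3176) = 11.00°, cos θ_c = 0.9816.
Intercept time tᵢ = 2h cos θ_c / V₁ = 2·32.5·0.9816/606 = 0.10529 s.
t = x/V₂ + tᵢ = 34.7/3176 + 0.10529 = 0.11622 s.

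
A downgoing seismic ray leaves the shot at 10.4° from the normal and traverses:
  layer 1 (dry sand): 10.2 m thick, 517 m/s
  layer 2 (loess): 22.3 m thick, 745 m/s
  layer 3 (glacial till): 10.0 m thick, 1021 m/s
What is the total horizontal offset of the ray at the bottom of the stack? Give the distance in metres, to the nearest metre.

Apply Snell's law at each interface; in layer i the horizontal offset is hᵢ·tan θᵢ.
Layer 1: θ = 10.40°; offset = 10.2·tan 10.40° = 1.872 m.
Layer 2: sin θ = 745·sin 10.4°/517 = 0.2601, θ = 15.08°; offset = 22.3·tan 15.08° = 6.008 m.
Layer 3: sin θ = 1021·sin 10.4°/517 = 0.3565, θ = 20.89°; offset = 10.0·tan 20.89° = 3.816 m.
Σ offsets = 11.695 m.

12 m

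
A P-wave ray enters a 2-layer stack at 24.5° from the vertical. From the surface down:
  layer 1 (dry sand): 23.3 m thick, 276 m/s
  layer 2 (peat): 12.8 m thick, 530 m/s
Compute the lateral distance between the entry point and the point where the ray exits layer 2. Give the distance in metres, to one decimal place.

Ray parameter p = sin 24.5° / 276 m/s = 1.5025e-03 s/m.
Layer 1: θ = 24.50°; offset = 23.3·tan 24.50° = 10.618 m.
Layer 2: sin θ = p·530 = 0.7963 → θ = 52.78°; offset = 12.8·tan 52.78° = 16.852 m.
Σ offsets = 27.470 m.

27.5 m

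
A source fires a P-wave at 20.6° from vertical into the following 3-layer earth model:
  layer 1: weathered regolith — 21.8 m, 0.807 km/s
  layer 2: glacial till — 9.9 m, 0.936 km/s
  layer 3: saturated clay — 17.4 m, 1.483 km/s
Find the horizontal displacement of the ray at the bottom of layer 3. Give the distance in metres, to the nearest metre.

27 m

Apply Snell's law at each interface; in layer i the horizontal offset is hᵢ·tan θᵢ.
Layer 1: θ = 20.60°; offset = 21.8·tan 20.60° = 8.194 m.
Layer 2: sin θ = 0.936·sin 20.6°/0.807 = 0.4081, θ = 24.08°; offset = 9.9·tan 24.08° = 4.425 m.
Layer 3: sin θ = 1.483·sin 20.6°/0.807 = 0.6466, θ = 40.28°; offset = 17.4·tan 40.28° = 14.748 m.
Total horizontal offset = 27.367 m.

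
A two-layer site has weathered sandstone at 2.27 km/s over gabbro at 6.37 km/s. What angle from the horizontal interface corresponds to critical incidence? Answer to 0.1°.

Critical incidence: sin θ_c = V₁/V₂ = 2.27/6.37 = 0.3564.
θ_c = arcsin 0.3564 = 20.88°.
Measured from the interface: 90° − 20.88° = 69.12°.

69.1°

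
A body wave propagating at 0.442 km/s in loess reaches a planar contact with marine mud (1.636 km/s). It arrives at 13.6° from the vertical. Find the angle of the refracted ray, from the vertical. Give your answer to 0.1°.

60.5°

sin θ₁/V₁ = sin θ₂/V₂ ⇒ sin θ₂ = 1.636·sin 13.6°/0.442 = 1.636·0.2351/0.442 = 0.8703.
θ₂ = arcsin 0.8703 = 60.50° from the normal.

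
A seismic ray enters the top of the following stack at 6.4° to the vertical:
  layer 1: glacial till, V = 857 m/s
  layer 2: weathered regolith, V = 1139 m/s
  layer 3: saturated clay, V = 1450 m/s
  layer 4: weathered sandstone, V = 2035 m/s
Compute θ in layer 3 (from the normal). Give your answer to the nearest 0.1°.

Snell's law across each interface conserves sin θ / V, so sin θ_3 = V_3·sin θ₁/V₁.
sin θ_3 = 1450 × sin 6.4° / 857 = 0.1886.
θ_3 = arcsin 0.1886 = 10.87°.

10.9°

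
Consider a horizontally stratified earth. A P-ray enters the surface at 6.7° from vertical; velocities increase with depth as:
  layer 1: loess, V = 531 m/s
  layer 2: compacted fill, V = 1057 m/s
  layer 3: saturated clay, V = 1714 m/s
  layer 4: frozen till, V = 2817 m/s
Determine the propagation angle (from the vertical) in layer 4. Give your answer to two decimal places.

38.24°

Snell's law across each interface conserves sin θ / V, so sin θ_4 = V_4·sin θ₁/V₁.
sin θ_4 = 2817 × sin 6.7° / 531 = 0.6189.
θ_4 = arcsin 0.6189 = 38.24°.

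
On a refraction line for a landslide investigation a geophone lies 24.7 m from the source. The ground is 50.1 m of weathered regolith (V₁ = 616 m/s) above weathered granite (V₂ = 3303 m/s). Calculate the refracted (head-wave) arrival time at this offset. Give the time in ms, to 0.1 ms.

167.3 ms

θ_c = arcsin(V₁/V₂) = arcsin(616/3303) = 10.75°, cos θ_c = 0.9825.
Intercept time tᵢ = 2h cos θ_c / V₁ = 2·50.1·0.9825/616 = 0.15981 s.
t = x/V₂ + tᵢ = 24.7/3303 + 0.15981 = 0.16729 s.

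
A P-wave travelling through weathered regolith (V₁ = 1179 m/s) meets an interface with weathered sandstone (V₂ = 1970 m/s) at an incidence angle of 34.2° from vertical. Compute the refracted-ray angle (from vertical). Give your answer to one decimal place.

Snell's law: sin θ₂ = (V₂/V₁)·sin θ₁ = (1970/1179)·sin 34.2° = 0.9392.
θ₂ = arcsin 0.9392 = 69.92° from the normal.

69.9°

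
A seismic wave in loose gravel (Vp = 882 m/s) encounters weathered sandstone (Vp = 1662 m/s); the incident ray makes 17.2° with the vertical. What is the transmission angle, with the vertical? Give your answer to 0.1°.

Snell's law: sin θ₂ = (V₂/V₁)·sin θ₁ = (1662/882)·sin 17.2° = 0.5572.
θ₂ = sin⁻¹(0.5572) = 33.86° (from vertical).

33.9°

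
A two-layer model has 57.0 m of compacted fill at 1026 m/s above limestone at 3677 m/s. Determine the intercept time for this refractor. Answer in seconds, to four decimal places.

0.1067 s

tᵢ = 2h·√(V₂²−V₁²)/(V₁V₂).
√(V₂²−V₁²) = √(3677²−1026²) = 3531.0 m/s.
tᵢ = 2·57.0·3531.0/(1026·3677) = 0.10670 s.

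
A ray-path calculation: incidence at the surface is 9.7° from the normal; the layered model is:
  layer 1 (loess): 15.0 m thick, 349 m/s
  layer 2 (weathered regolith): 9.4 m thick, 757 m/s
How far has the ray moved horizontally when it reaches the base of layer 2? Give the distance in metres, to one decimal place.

6.3 m

p = sin θ₁/V₁ = sin 9.7°/349 = 4.8278e-04 s/m is conserved through the stack.
Layer 1: θ = 9.70°; offset = 15.0·tan 9.70° = 2.564 m.
Layer 2: sin θ = p·757 = 0.3655 → θ = 21.44°; offset = 9.4·tan 21.44° = 3.691 m.
Total horizontal offset = 6.255 m.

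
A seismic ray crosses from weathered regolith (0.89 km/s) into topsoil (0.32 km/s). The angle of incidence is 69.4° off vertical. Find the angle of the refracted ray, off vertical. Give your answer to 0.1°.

19.7°

sin θ₁/V₁ = sin θ₂/V₂ ⇒ sin θ₂ = 0.32·sin 69.4°/0.89 = 0.32·0.9361/0.89 = 0.3366.
θ₂ = sin⁻¹(0.3366) = 19.67° (from vertical).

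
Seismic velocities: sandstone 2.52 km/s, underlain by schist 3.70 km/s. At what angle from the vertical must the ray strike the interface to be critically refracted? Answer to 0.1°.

At critical incidence the refracted ray runs along the interface (θ₂ = 90°), so sin θ_c = V₁/V₂.
θ_c = arcsin(2.52/3.70) = arcsin 0.6811 = 42.93°.

42.9°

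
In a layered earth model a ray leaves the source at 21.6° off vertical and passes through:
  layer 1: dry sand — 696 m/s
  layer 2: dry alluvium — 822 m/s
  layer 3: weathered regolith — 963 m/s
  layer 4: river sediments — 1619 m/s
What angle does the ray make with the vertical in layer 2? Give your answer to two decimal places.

Snell's law across each interface conserves sin θ / V, so sin θ_2 = V_2·sin θ₁/V₁.
sin θ_2 = 822 × sin 21.6° / 696 = 0.4348.
θ_2 = 25.77° from the vertical.

25.77°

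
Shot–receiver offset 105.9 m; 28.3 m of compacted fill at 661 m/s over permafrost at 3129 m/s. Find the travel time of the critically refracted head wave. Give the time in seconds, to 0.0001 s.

0.1175 s

θ_c = arcsin(V₁/V₂) = arcsin(661/3129) = 12.20°, cos θ_c = 0.9774.
Intercept time tᵢ = 2h cos θ_c / V₁ = 2·28.3·0.9774/661 = 0.08370 s.
t = x/V₂ + tᵢ = 105.9/3129 + 0.08370 = 0.11754 s.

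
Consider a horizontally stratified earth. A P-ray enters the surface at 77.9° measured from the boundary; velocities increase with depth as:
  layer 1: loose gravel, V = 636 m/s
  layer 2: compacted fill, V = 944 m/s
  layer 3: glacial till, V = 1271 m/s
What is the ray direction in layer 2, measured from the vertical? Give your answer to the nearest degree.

18°

From the normal: θ₁ = 90° − 77.9° = 12.1°.
Snell's law across each interface conserves sin θ / V, so sin θ_2 = V_2·sin θ₁/V₁.
sin θ_2 = 944 × sin 12.1° / 636 = 0.3111.
θ_2 = arcsin 0.3111 = 18.13°.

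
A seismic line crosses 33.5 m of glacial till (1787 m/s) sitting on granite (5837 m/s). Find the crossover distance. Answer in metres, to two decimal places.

91.93 m

θ_c = arcsin(1787/5837) = 17.83°, so cos θ_c = 0.9520 and tᵢ = 2h cos θ_c/V₁ = 0.0357 s.
At crossover x/V₁ = x/V₂ + tᵢ ⇒ x = tᵢ/(1/V₁ − 1/V₂) = 0.03569/(5.5960e-04 − 1.7132e-04) = 91.93 m.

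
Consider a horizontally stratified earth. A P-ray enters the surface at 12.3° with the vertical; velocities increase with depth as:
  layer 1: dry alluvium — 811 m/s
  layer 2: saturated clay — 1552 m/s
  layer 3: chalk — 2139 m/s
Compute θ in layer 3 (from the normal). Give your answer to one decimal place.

34.2°

Ray parameter p = sin 12.3° / 811 = 2.6268e-04 s/m.
sin θ_3 = p·V_3 = 2.6268e-04 × 2139 = 0.5619.
θ_3 = 34.18° from the vertical.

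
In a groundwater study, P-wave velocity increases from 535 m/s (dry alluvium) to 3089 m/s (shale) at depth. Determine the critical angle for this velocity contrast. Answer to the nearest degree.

10°

Critical incidence: sin θ_c = V₁/V₂ = 535/3089 = 0.1732.
θ_c = arcsin 0.1732 = 9.97°.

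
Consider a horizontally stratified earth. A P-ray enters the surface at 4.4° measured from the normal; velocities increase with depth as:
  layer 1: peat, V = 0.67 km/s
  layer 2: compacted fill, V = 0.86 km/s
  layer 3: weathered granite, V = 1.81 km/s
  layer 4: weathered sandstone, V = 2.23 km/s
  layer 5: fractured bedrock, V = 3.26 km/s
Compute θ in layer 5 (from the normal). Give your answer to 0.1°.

21.9°

Snell's law across each interface conserves sin θ / V, so sin θ_5 = V_5·sin θ₁/V₁.
sin θ_5 = 3.26 × sin 4.4° / 0.67 = 0.3733.
θ_5 = 21.92° from the vertical.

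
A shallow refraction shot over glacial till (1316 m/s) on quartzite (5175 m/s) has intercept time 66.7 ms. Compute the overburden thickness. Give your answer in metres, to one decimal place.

45.4 m

θ_c = arcsin(1316/5175) = 14.73°; cos θ_c = 0.9671.
tᵢ = 2h cos θ_c/V₁ ⇒ h = tᵢ·V₁/(2 cos θ_c) = 0.0667·1316/(2·0.9671) = 45.38 m.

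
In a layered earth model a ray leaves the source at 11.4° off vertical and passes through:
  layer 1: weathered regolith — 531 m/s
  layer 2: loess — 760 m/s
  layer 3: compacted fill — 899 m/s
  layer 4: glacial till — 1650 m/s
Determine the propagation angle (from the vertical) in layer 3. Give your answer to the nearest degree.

Ray parameter p = sin 11.4° / 531 = 3.7224e-04 s/m.
sin θ_3 = p·V_3 = 3.7224e-04 × 899 = 0.3346.
θ_3 = 19.55° from the vertical.

20°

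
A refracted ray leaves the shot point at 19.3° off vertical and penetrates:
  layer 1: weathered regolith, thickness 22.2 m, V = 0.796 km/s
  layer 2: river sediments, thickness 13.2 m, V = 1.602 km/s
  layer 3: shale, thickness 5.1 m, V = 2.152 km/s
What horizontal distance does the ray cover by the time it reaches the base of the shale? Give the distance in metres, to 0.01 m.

p = sin θ₁/V₁ = sin 19.3°/0.796 = 4.1522e-01 s/km is conserved through the stack.
Layer 1: θ = 19.30°; offset = 22.2·tan 19.30° = 7.7743 m.
Layer 2: sin θ = p·1.602 = 0.6652 → θ = 41.70°; offset = 13.2·tan 41.70° = 11.7592 m.
Layer 3: sin θ = p·2.152 = 0.8936 → θ = 63.32°; offset = 5.1·tan 63.32° = 10.1504 m.
Summing the layer offsets gives 29.6839 m.

29.68 m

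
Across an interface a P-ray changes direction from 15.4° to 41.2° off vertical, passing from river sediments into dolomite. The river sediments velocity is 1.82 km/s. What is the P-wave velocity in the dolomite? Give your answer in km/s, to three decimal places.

4.514 km/s

sin 15.4° = 0.2656; sin 41.2° = 0.6587.
V₂ = V₁·(sin θ₂/sin θ₁) = 1.82·(0.6587/0.2656) = 4.514 km/s.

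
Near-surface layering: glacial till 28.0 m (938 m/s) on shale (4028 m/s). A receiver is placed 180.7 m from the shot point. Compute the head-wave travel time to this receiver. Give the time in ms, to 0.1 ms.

102.9 ms

t = x/V₂ + 2h·√(V₂²−V₁²)/(V₁V₂).
√(V₂²−V₁²) = √(4028²−938²) = 3917.3 m/s; delay term = 2·28.0·3917.3/(938·4028) = 0.05806 s.
t = 180.7/4028 + 0.05806 = 0.10292 s.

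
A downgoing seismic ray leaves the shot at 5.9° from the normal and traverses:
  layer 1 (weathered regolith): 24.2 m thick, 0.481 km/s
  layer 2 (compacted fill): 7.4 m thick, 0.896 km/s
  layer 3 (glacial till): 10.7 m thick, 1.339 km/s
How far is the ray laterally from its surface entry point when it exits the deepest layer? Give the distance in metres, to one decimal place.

Apply Snell's law at each interface; in layer i the horizontal offset is hᵢ·tan θᵢ.
Layer 1: θ = 5.90°; offset = 24.2·tan 5.90° = 2.501 m.
Layer 2: sin θ = 0.896·sin 5.9°/0.481 = 0.1915, θ = 11.04°; offset = 7.4·tan 11.04° = 1.444 m.
Layer 3: sin θ = 1.339·sin 5.9°/0.481 = 0.2862, θ = 16.63°; offset = 10.7·tan 16.63° = 3.195 m.
Total horizontal offset = 7.140 m.

7.1 m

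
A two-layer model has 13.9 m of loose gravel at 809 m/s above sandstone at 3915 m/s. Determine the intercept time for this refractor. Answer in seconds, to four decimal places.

0.0336 s

θ_c = arcsin(V₁/V₂) = arcsin(809/3915) = 11.93°; cos θ_c = 0.9784.
tᵢ = 2h·cos θ_c / V₁ = 2·13.9·0.9784 / 809 = 0.03362 s.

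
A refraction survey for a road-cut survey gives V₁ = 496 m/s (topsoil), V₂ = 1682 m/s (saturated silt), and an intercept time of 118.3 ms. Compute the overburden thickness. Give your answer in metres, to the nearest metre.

θ_c = arcsin(496/1682) = 17.15°; cos θ_c = 0.9555.
tᵢ = 2h cos θ_c/V₁ ⇒ h = tᵢ·V₁/(2 cos θ_c) = 0.1183·496/(2·0.9555) = 30.70 m.

31 m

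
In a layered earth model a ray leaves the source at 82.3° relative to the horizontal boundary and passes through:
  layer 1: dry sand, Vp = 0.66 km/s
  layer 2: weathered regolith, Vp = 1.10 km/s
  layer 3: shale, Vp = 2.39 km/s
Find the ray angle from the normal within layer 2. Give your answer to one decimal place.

From the normal: θ₁ = 90° − 82.3° = 7.7°.
Ray parameter p = sin 7.7° / 0.66 = 2.0301e-01 s/km.
sin θ_2 = p·V_2 = 2.0301e-01 × 1.10 = 0.2233.
θ_2 = 12.90° from the vertical.

12.9°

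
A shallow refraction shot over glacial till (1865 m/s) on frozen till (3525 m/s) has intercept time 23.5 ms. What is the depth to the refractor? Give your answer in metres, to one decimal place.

h = tᵢ·V₁·V₂ / (2·√(V₂²−V₁²)).
√(V₂²−V₁²) = √(3525² − 1865²) = 2991.2 m/s.
h = 0.0235 s × 1865 × 3525 / (2 × 2991.2) = 25.82 m.

25.8 m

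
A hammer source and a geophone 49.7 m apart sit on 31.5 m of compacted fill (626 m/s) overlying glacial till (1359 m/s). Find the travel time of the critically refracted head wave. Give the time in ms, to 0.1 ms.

t = x/V₂ + 2h·√(V₂²−V₁²)/(V₁V₂).
√(V₂²−V₁²) = √(1359²−626²) = 1206.2 m/s; delay term = 2·31.5·1206.2/(626·1359) = 0.08933 s.
t = 49.7/1359 + 0.08933 = 0.12590 s.

125.9 ms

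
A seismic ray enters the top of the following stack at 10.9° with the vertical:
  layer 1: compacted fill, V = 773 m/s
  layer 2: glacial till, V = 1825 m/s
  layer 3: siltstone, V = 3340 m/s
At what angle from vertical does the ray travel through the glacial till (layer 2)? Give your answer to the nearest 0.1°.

Ray parameter p = sin 10.9° / 773 = 2.4463e-04 s/m.
sin θ_2 = p·V_2 = 2.4463e-04 × 1825 = 0.4464.
θ_2 = 26.52° from the vertical.

26.5°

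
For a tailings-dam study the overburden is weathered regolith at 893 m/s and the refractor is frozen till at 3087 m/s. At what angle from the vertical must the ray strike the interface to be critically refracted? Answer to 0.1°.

At critical incidence the refracted ray runs along the interface (θ₂ = 90°), so sin θ_c = V₁/V₂.
θ_c = arcsin(893/3087) = arcsin 0.2893 = 16.81°.

16.8°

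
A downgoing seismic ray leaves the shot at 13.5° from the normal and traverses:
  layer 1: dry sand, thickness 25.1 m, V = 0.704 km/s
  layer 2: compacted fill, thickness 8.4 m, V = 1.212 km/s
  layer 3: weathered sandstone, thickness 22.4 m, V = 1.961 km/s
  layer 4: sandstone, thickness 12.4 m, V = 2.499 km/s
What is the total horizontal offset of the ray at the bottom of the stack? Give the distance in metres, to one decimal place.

47.2 m

p = sin θ₁/V₁ = sin 13.5°/0.704 = 3.3160e-01 s/km is conserved through the stack.
Layer 1: θ = 13.50°; offset = 25.1·tan 13.50° = 6.026 m.
Layer 2: sin θ = p·1.212 = 0.4019 → θ = 23.70°; offset = 8.4·tan 23.70° = 3.687 m.
Layer 3: sin θ = p·1.961 = 0.6503 → θ = 40.56°; offset = 22.4·tan 40.56° = 19.173 m.
Layer 4: sin θ = p·2.499 = 0.8287 → θ = 55.96°; offset = 12.4·tan 55.96° = 18.357 m.
Total horizontal offset = 47.243 m.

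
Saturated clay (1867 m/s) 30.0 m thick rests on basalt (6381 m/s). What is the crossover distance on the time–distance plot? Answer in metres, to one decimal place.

81.1 m

x_cross = 2h·√((V₂+V₁)/(V₂−V₁)).
(V₂+V₁)/(V₂−V₁) = (6381+1867)/(6381−1867) = 1.8272; √ = 1.3517.
x_cross = 2·30.0·1.3517 = 81.10 m.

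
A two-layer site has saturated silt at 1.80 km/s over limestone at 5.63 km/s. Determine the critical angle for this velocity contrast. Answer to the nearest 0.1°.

18.6°

Critical incidence: sin θ_c = V₁/V₂ = 1.80/5.63 = 0.3197.
θ_c = arcsin 0.3197 = 18.65°.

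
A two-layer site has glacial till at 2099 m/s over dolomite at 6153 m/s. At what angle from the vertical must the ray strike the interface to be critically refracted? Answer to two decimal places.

19.95°

At critical incidence the refracted ray runs along the interface (θ₂ = 90°), so sin θ_c = V₁/V₂.
θ_c = arcsin(2099/6153) = arcsin 0.3411 = 19.95°.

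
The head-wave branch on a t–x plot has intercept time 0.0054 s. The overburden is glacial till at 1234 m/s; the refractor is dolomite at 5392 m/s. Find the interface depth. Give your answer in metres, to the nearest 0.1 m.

h = tᵢ·V₁·V₂ / (2·√(V₂²−V₁²)).
√(V₂²−V₁²) = √(5392² − 1234²) = 5248.9 m/s.
h = 0.0054 s × 1234 × 5392 / (2 × 5248.9) = 3.42 m.

3.4 m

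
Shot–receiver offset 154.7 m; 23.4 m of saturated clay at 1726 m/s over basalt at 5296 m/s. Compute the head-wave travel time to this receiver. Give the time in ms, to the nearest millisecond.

t = x/V₂ + 2h·√(V₂²−V₁²)/(V₁V₂).
√(V₂²−V₁²) = √(5296²−1726²) = 5006.8 m/s; delay term = 2·23.4·5006.8/(1726·5296) = 0.02563 s.
t = 154.7/5296 + 0.02563 = 0.05485 s.

55 ms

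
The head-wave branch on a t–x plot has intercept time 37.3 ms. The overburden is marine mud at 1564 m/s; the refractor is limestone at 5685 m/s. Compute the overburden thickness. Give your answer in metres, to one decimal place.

30.3 m

θ_c = arcsin(1564/5685) = 15.97°; cos θ_c = 0.9614.
tᵢ = 2h cos θ_c/V₁ ⇒ h = tᵢ·V₁/(2 cos θ_c) = 0.0373·1564/(2·0.9614) = 30.34 m.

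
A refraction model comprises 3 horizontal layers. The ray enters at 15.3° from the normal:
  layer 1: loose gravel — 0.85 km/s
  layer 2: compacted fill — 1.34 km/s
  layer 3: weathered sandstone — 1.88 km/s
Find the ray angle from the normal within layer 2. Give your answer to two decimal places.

24.58°

Snell's law across each interface conserves sin θ / V, so sin θ_2 = V_2·sin θ₁/V₁.
sin θ_2 = 1.34 × sin 15.3° / 0.85 = 0.4160.
θ_2 = 24.58° from the vertical.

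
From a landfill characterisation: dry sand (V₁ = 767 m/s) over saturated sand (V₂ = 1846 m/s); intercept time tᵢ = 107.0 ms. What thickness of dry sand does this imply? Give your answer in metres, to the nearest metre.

45 m

θ_c = arcsin(767/1846) = 24.55°; cos θ_c = 0.9096.
tᵢ = 2h cos θ_c/V₁ ⇒ h = tᵢ·V₁/(2 cos θ_c) = 0.107·767/(2·0.9096) = 45.11 m.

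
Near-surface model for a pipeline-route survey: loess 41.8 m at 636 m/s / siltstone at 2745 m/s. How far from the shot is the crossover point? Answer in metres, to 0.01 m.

θ_c = arcsin(636/2745) = 13.40°, so cos θ_c = 0.9728 and tᵢ = 2h cos θ_c/V₁ = 0.1279 s.
At crossover x/V₁ = x/V₂ + tᵢ ⇒ x = tᵢ/(1/V₁ − 1/V₂) = 0.12787/(1.5723e-03 − 3.6430e-04) = 105.85 m.

105.85 m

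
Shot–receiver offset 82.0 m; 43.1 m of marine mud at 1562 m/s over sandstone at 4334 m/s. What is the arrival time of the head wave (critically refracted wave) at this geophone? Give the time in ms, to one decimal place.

θ_c = arcsin(V₁/V₂) = arcsin(1562/4334) = 21.13°, cos θ_c = 0.9328.
Intercept time tᵢ = 2h cos θ_c / V₁ = 2·43.1·0.9328/1562 = 0.05148 s.
t = x/V₂ + tᵢ = 82.0/4334 + 0.05148 = 0.07040 s.

70.4 ms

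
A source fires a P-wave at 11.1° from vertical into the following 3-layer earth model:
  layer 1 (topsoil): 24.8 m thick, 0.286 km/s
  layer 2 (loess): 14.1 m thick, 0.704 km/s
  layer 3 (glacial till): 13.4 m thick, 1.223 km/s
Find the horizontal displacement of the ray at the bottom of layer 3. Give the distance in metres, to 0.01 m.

Apply Snell's law at each interface; in layer i the horizontal offset is hᵢ·tan θᵢ.
Layer 1: θ = 11.10°; offset = 24.8·tan 11.10° = 4.8656 m.
Layer 2: sin θ = 0.704·sin 11.1°/0.286 = 0.4739, θ = 28.29°; offset = 14.1·tan 28.29° = 7.5882 m.
Layer 3: sin θ = 1.223·sin 11.1°/0.286 = 0.8233, θ = 55.41°; offset = 13.4·tan 55.41° = 19.4340 m.
Total horizontal offset = 31.8877 m.

31.89 m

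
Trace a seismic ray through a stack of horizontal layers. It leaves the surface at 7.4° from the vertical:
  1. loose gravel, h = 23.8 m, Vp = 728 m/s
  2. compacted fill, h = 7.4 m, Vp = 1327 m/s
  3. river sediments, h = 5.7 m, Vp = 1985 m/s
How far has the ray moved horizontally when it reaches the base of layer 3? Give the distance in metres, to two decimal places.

p = sin θ₁/V₁ = sin 7.4°/728 = 1.7692e-04 s/m is conserved through the stack.
Layer 1: θ = 7.40°; offset = 23.8·tan 7.40° = 3.0911 m.
Layer 2: sin θ = p·1327 = 0.2348 → θ = 13.58°; offset = 7.4·tan 13.58° = 1.7872 m.
Layer 3: sin θ = p·1985 = 0.3512 → θ = 20.56°; offset = 5.7·tan 20.56° = 2.1379 m.
Summing the layer offsets gives 7.0162 m.

7.02 m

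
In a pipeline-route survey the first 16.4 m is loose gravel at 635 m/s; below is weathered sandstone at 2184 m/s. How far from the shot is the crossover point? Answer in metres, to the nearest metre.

x_cross = 2h·√((V₂+V₁)/(V₂−V₁)).
(V₂+V₁)/(V₂−V₁) = (2184+635)/(2184−635) = 1.8199; √ = 1.3490.
x_cross = 2·16.4·1.3490 = 44.25 m.

44 m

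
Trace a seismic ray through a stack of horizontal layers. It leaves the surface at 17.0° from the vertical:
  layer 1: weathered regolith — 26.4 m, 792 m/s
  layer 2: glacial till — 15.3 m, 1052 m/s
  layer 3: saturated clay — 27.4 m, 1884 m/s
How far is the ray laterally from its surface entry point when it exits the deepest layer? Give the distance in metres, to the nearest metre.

Apply Snell's law at each interface; in layer i the horizontal offset is hᵢ·tan θᵢ.
Layer 1: θ = 17.00°; offset = 26.4·tan 17.00° = 8.071 m.
Layer 2: sin θ = 1052·sin 17.0°/792 = 0.3884, θ = 22.85°; offset = 15.3·tan 22.85° = 6.448 m.
Layer 3: sin θ = 1884·sin 17.0°/792 = 0.6955, θ = 44.07°; offset = 27.4·tan 44.07° = 26.521 m.
Summing the layer offsets gives 41.040 m.

41 m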